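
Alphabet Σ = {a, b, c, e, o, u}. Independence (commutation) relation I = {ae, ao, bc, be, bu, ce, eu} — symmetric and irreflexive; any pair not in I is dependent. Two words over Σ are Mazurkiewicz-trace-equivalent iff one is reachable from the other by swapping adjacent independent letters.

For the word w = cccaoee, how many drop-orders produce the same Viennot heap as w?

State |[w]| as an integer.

0(c) covers ∅
1(c) covers 0:c
2(c) covers 1:c
3(a) covers 2:c
4(o) covers 2:c
5(e) covers 4:o
6(e) covers 5:e
floor of heap: 0:c
completions by unplaced set U, small U first (add the entries for U minus each lowest piece of U):
  |U|=1: {3}:1  {6}:1
  |U|=2: {3,6}:2  {5,6}:1
  |U|=3: {3,5,6}:3  {4,5,6}:1
  |U|=4: {3,4,5,6}:4
  |U|=5: {2,3,4,5,6}:4
  start at 0(c): 4

4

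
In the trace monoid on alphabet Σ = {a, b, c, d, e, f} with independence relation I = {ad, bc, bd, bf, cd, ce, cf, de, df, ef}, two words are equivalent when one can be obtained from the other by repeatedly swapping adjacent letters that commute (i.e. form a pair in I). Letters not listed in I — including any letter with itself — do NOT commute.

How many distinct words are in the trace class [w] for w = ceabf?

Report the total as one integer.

drop 0:c onto floor
drop 1:e onto floor
drop 2:a onto {0:c, 1:e}
drop 3:b onto {2:a}
drop 4:f onto {2:a}
ground layer = {0:c, 1:e}
drop-orders for the pieces not yet dropped (sum over which currently-grounded one goes next):
  1 to go: {3} 1  {4} 1
  2 to go: {3,4} 2
  3 to go: {2,3,4} 2
  if 0:c drops first: 2 orders
  if 1:e drops first: 2 orders
heap linearizations: 4

4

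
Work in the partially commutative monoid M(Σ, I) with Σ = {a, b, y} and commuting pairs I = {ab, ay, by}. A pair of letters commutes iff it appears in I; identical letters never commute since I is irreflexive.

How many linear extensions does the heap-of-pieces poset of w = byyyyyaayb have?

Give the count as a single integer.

1260

drop 0:b onto floor
drop 1:y onto floor
drop 2:y onto {1:y}
drop 3:y onto {2:y}
drop 4:y onto {3:y}
drop 5:y onto {4:y}
drop 6:a onto floor
drop 7:a onto {6:a}
drop 8:y onto {5:y}
drop 9:b onto {0:b}
ground layer = {0:b, 1:y, 6:a}
drop-orders for the pieces not yet dropped (sum over which currently-grounded one goes next):
  1 to go: {7} 1  {8} 1  {9} 1
  2 to go: {0,9} 1  {5,8} 1  {6,7} 1  {7,8} 2  {7,9} 2  {8,9} 2
  3 to go: {0,7,9} 3  {0,8,9} 3  {4,5,8} 1  {5,7,8} 3  {5,8,9} 3  {6,7,8} 3  {6,7,9} 3  {7,8,9} 6
  4 to go: {0,5,8,9} 6  {0,6,7,9} 6  {0,7,8,9} 12  {3,4,5,8} 1  {4,5,7,8} 4  {4,5,8,9} 4  {5,6,7,8} 6  {5,7,8,9} 12  {6,7,8,9} 12
  5 to go: {0,4,5,8,9} 10  {0,5,7,8,9} 30  {0,6,7,8,9} 30  {2,3,4,5,8} 1  {3,4,5,7,8} 5  {3,4,5,8,9} 5  {4,5,6,7,8} 10  {4,5,7,8,9} 20  {5,6,7,8,9} 30
  6 to go: {0,3,4,5,8,9} 15  {0,4,5,7,8,9} 60  {0,5,6,7,8,9} 90  {1,2,3,4,5,8} 1  {2,3,4,5,7,8} 6  {2,3,4,5,8,9} 6  {3,4,5,6,7,8} 15  {3,4,5,7,8,9} 30  {4,5,6,7,8,9} 60
  7 to go: {0,2,3,4,5,8,9} 21  {0,3,4,5,7,8,9} 105  {0,4,5,6,7,8,9} 210  {1,2,3,4,5,7,8} 7  {1,2,3,4,5,8,9} 7  {2,3,4,5,6,7,8} 21  {2,3,4,5,7,8,9} 42  {3,4,5,6,7,8,9} 105
  8 to go: {0,1,2,3,4,5,8,9} 28  {0,2,3,4,5,7,8,9} 168  {0,3,4,5,6,7,8,9} 420  {1,2,3,4,5,6,7,8} 28  {1,2,3,4,5,7,8,9} 56  {2,3,4,5,6,7,8,9} 168
  if 0:b drops first: 252 orders
  if 1:y drops first: 756 orders
  if 6:a drops first: 252 orders
heap linearizations: 1260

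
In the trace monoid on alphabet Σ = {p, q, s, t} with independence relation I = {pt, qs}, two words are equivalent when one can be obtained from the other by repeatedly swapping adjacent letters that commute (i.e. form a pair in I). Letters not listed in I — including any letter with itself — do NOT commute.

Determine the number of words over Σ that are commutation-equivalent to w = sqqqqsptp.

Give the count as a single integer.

45

piece 0:s — minimal
piece 1:q — minimal
piece 2:q rests on {1:q}
piece 3:q rests on {2:q}
piece 4:q rests on {3:q}
piece 5:s rests on {0:s}
piece 6:p rests on {4:q, 5:s}
piece 7:t rests on {4:q, 5:s}
piece 8:p rests on {6:p}
minimal pieces: {0:s, 1:q}
ways to finish when only these pieces remain (= sum over removing one remaining piece with nothing left below it):
  1 left: {7}→1  {8}→1
  2 left: {6,8}→1  {7,8}→2
  3 left: {6,7,8}→3
  4 left: {4,6,7,8}→3  {5,6,7,8}→3
  5 left: {0,5,6,7,8}→3  {3,4,6,7,8}→3  {4,5,6,7,8}→6
  6 left: {0,4,5,6,7,8}→9  {2,3,4,6,7,8}→3  {3,4,5,6,7,8}→9
  7 left: {0,3,4,5,6,7,8}→18  {1,2,3,4,6,7,8}→3  {2,3,4,5,6,7,8}→12
  placing 0:s first → 15 extensions
  placing 1:q first → 30 extensions
total linear extensions = 45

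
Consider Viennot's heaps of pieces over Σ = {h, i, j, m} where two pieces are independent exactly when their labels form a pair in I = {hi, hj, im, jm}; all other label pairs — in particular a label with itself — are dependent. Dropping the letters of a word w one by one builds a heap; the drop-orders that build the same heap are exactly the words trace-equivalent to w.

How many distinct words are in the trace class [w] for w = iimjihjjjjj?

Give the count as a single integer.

0(i) covers ∅
1(i) covers 0:i
2(m) covers ∅
3(j) covers 1:i
4(i) covers 3:j
5(h) covers 2:m
6(j) covers 4:i
7(j) covers 6:j
8(j) covers 7:j
9(j) covers 8:j
10(j) covers 9:j
floor of heap: 0:i, 2:m
completions by unplaced set U, small U first (add the entries for U minus each lowest piece of U):
  |U|=1: {5}:1  {10}:1
  |U|=2: {2,5}:1  {5,10}:2  {9,10}:1
  |U|=3: {2,5,10}:3  {5,9,10}:3  {8,9,10}:1
  |U|=4: {2,5,9,10}:6  {5,8,9,10}:4  {7,8,9,10}:1
  |U|=5: {2,5,8,9,10}:10  {5,7,8,9,10}:5  {6,7,8,9,10}:1
  |U|=6: {2,5,7,8,9,10}:15  {4,6,7,8,9,10}:1  {5,6,7,8,9,10}:6
  |U|=7: {2,5,6,7,8,9,10}:21  {3,4,6,7,8,9,10}:1  {4,5,6,7,8,9,10}:7
  |U|=8: {1,3,4,6,7,8,9,10}:1  {2,4,5,6,7,8,9,10}:28  {3,4,5,6,7,8,9,10}:8
  |U|=9: {0,1,3,4,6,7,8,9,10}:1  {1,3,4,5,6,7,8,9,10}:9  {2,3,4,5,6,7,8,9,10}:36
  start at 0(i): 45
  start at 2(m): 10
sum over floor = 55

55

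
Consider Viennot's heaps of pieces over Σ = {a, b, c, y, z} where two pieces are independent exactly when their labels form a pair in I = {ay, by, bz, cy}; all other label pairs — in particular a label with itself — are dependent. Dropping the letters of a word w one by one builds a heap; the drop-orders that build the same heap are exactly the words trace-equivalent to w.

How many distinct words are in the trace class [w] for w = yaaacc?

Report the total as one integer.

6

0(y) covers ∅
1(a) covers ∅
2(a) covers 1:a
3(a) covers 2:a
4(c) covers 3:a
5(c) covers 4:c
floor of heap: 0:y, 1:a
completions by unplaced set U, small U first (add the entries for U minus each lowest piece of U):
  |U|=1: {0}:1  {5}:1
  |U|=2: {0,5}:2  {4,5}:1
  |U|=3: {0,4,5}:3  {3,4,5}:1
  |U|=4: {0,3,4,5}:4  {2,3,4,5}:1
  start at 0(y): 1
  start at 1(a): 5
sum over floor = 6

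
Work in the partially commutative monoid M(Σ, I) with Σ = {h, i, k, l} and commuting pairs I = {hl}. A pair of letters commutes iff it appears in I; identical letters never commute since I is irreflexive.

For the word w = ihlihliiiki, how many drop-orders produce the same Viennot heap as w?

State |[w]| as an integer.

0(i) covers ∅
1(h) covers 0:i
2(l) covers 0:i
3(i) covers 1:h, 2:l
4(h) covers 3:i
5(l) covers 3:i
6(i) covers 4:h, 5:l
7(i) covers 6:i
8(i) covers 7:i
9(k) covers 8:i
10(i) covers 9:k
floor of heap: 0:i
completions by unplaced set U, small U first (add the entries for U minus each lowest piece of U):
  |U|=1: {10}:1
  |U|=2: {9,10}:1
  |U|=3: {8,9,10}:1
  |U|=4: {7,8,9,10}:1
  |U|=5: {6,7,8,9,10}:1
  |U|=6: {4,6,7,8,9,10}:1  {5,6,7,8,9,10}:1
  |U|=7: {4,5,6,7,8,9,10}:2
  |U|=8: {3,4,5,6,7,8,9,10}:2
  |U|=9: {1,3,4,5,6,7,8,9,10}:2  {2,3,4,5,6,7,8,9,10}:2
  start at 0(i): 4

4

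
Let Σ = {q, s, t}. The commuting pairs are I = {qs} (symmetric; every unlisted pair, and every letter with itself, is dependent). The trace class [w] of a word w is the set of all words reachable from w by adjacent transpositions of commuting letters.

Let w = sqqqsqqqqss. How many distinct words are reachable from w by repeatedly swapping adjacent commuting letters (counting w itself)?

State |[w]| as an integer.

330

piece 0:s — minimal
piece 1:q — minimal
piece 2:q rests on {1:q}
piece 3:q rests on {2:q}
piece 4:s rests on {0:s}
piece 5:q rests on {3:q}
piece 6:q rests on {5:q}
piece 7:q rests on {6:q}
piece 8:q rests on {7:q}
piece 9:s rests on {4:s}
piece 10:s rests on {9:s}
minimal pieces: {0:s, 1:q}
ways to finish when only these pieces remain (= sum over removing one remaining piece with nothing left below it):
  1 left: {8}→1  {10}→1
  2 left: {7,8}→1  {8,10}→2  {9,10}→1
  3 left: {4,9,10}→1  {6,7,8}→1  {7,8,10}→3  {8,9,10}→3
  4 left: {0,4,9,10}→1  {4,8,9,10}→4  {5,6,7,8}→1  {6,7,8,10}→4  {7,8,9,10}→6
  5 left: {0,4,8,9,10}→5  {3,5,6,7,8}→1  {4,7,8,9,10}→10  {5,6,7,8,10}→5  {6,7,8,9,10}→10
  6 left: {0,4,7,8,9,10}→15  {2,3,5,6,7,8}→1  {3,5,6,7,8,10}→6  {4,6,7,8,9,10}→20  {5,6,7,8,9,10}→15
  7 left: {0,4,6,7,8,9,10}→35  {1,2,3,5,6,7,8}→1  {2,3,5,6,7,8,10}→7  {3,5,6,7,8,9,10}→21  {4,5,6,7,8,9,10}→35
  8 left: {0,4,5,6,7,8,9,10}→70  {1,2,3,5,6,7,8,10}→8  {2,3,5,6,7,8,9,10}→28  {3,4,5,6,7,8,9,10}→56
  9 left: {0,3,4,5,6,7,8,9,10}→126  {1,2,3,5,6,7,8,9,10}→36  {2,3,4,5,6,7,8,9,10}→84
  placing 0:s first → 120 extensions
  placing 1:q first → 210 extensions
total linear extensions = 330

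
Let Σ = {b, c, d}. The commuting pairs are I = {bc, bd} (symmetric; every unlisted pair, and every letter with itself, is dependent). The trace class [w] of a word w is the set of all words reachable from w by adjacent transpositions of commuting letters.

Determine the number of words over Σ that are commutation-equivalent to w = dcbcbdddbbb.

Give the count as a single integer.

462

piece 0:d — minimal
piece 1:c rests on {0:d}
piece 2:b — minimal
piece 3:c rests on {1:c}
piece 4:b rests on {2:b}
piece 5:d rests on {3:c}
piece 6:d rests on {5:d}
piece 7:d rests on {6:d}
piece 8:b rests on {4:b}
piece 9:b rests on {8:b}
piece 10:b rests on {9:b}
minimal pieces: {0:d, 2:b}
ways to finish when only these pieces remain (= sum over removing one remaining piece with nothing left below it):
  1 left: {7}→1  {10}→1
  2 left: {6,7}→1  {7,10}→2  {9,10}→1
  3 left: {5,6,7}→1  {6,7,10}→3  {7,9,10}→3  {8,9,10}→1
  4 left: {3,5,6,7}→1  {4,8,9,10}→1  {5,6,7,10}→4  {6,7,9,10}→6  {7,8,9,10}→4
  5 left: {1,3,5,6,7}→1  {2,4,8,9,10}→1  {3,5,6,7,10}→5  {4,7,8,9,10}→5  {5,6,7,9,10}→10  {6,7,8,9,10}→10
  6 left: {0,1,3,5,6,7}→1  {1,3,5,6,7,10}→6  {2,4,7,8,9,10}→6  {3,5,6,7,9,10}→15  {4,6,7,8,9,10}→15  {5,6,7,8,9,10}→20
  7 left: {0,1,3,5,6,7,10}→7  {1,3,5,6,7,9,10}→21  {2,4,6,7,8,9,10}→21  {3,5,6,7,8,9,10}→35  {4,5,6,7,8,9,10}→35
  8 left: {0,1,3,5,6,7,9,10}→28  {1,3,5,6,7,8,9,10}→56  {2,4,5,6,7,8,9,10}→56  {3,4,5,6,7,8,9,10}→70
  9 left: {0,1,3,5,6,7,8,9,10}→84  {1,3,4,5,6,7,8,9,10}→126  {2,3,4,5,6,7,8,9,10}→126
  placing 0:d first → 252 extensions
  placing 2:b first → 210 extensions
total linear extensions = 462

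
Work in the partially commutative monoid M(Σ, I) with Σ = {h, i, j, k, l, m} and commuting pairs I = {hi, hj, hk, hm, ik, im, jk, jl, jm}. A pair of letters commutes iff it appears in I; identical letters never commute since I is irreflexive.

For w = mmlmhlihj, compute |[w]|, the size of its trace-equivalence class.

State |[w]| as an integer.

drop 0:m onto floor
drop 1:m onto {0:m}
drop 2:l onto {1:m}
drop 3:m onto {2:l}
drop 4:h onto {2:l}
drop 5:l onto {3:m, 4:h}
drop 6:i onto {5:l}
drop 7:h onto {5:l}
drop 8:j onto {6:i}
ground layer = {0:m}
drop-orders for the pieces not yet dropped (sum over which currently-grounded one goes next):
  1 to go: {7} 1  {8} 1
  2 to go: {6,8} 1  {7,8} 2
  3 to go: {6,7,8} 3
  4 to go: {5,6,7,8} 3
  5 to go: {3,5,6,7,8} 3  {4,5,6,7,8} 3
  6 to go: {3,4,5,6,7,8} 6
  7 to go: {2,3,4,5,6,7,8} 6
  if 0:m drops first: 6 orders

6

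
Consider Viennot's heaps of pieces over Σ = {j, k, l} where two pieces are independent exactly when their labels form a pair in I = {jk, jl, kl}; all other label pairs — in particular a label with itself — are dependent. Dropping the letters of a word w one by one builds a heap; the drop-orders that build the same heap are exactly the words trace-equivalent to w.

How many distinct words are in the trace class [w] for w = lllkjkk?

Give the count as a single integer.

drop 0:l onto floor
drop 1:l onto {0:l}
drop 2:l onto {1:l}
drop 3:k onto floor
drop 4:j onto floor
drop 5:k onto {3:k}
drop 6:k onto {5:k}
ground layer = {0:l, 3:k, 4:j}
drop-orders for the pieces not yet dropped (sum over which currently-grounded one goes next):
  1 to go: {2} 1  {4} 1  {6} 1
  2 to go: {1,2} 1  {2,4} 2  {2,6} 2  {4,6} 2  {5,6} 1
  3 to go: {0,1,2} 1  {1,2,4} 3  {1,2,6} 3  {2,4,6} 6  {2,5,6} 3  {3,5,6} 1  {4,5,6} 3
  4 to go: {0,1,2,4} 4  {0,1,2,6} 4  {1,2,4,6} 12  {1,2,5,6} 6  {2,3,5,6} 4  {2,4,5,6} 12  {3,4,5,6} 4
  5 to go: {0,1,2,4,6} 20  {0,1,2,5,6} 10  {1,2,3,5,6} 10  {1,2,4,5,6} 30  {2,3,4,5,6} 20
  if 0:l drops first: 60 orders
  if 3:k drops first: 60 orders
  if 4:j drops first: 20 orders
heap linearizations: 140

140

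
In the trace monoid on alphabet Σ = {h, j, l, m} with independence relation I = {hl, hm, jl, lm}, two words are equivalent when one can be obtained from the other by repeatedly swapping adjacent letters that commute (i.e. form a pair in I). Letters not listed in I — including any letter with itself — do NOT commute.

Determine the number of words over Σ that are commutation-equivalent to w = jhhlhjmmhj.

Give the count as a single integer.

30

piece 0:j — minimal
piece 1:h rests on {0:j}
piece 2:h rests on {1:h}
piece 3:l — minimal
piece 4:h rests on {2:h}
piece 5:j rests on {4:h}
piece 6:m rests on {5:j}
piece 7:m rests on {6:m}
piece 8:h rests on {5:j}
piece 9:j rests on {7:m, 8:h}
minimal pieces: {0:j, 3:l}
ways to finish when only these pieces remain (= sum over removing one remaining piece with nothing left below it):
  1 left: {3}→1  {9}→1
  2 left: {3,9}→2  {7,9}→1  {8,9}→1
  3 left: {3,7,9}→3  {3,8,9}→3  {6,7,9}→1  {7,8,9}→2
  4 left: {3,6,7,9}→4  {3,7,8,9}→8  {6,7,8,9}→3
  5 left: {3,6,7,8,9}→15  {5,6,7,8,9}→3
  6 left: {3,5,6,7,8,9}→18  {4,5,6,7,8,9}→3
  7 left: {2,4,5,6,7,8,9}→3  {3,4,5,6,7,8,9}→21
  8 left: {1,2,4,5,6,7,8,9}→3  {2,3,4,5,6,7,8,9}→24
  placing 0:j first → 27 extensions
  placing 3:l first → 3 extensions
total linear extensions = 30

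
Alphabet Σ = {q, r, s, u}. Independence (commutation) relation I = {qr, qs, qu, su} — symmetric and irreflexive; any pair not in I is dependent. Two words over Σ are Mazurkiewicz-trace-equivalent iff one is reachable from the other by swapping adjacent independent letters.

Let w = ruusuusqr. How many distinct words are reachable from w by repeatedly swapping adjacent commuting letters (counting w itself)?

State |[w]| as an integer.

0(r) covers ∅
1(u) covers 0:r
2(u) covers 1:u
3(s) covers 0:r
4(u) covers 2:u
5(u) covers 4:u
6(s) covers 3:s
7(q) covers ∅
8(r) covers 5:u, 6:s
floor of heap: 0:r, 7:q
completions by unplaced set U, small U first (add the entries for U minus each lowest piece of U):
  |U|=1: {7}:1  {8}:1
  |U|=2: {5,8}:1  {6,8}:1  {7,8}:2
  |U|=3: {3,6,8}:1  {4,5,8}:1  {5,6,8}:2  {5,7,8}:3  {6,7,8}:3
  |U|=4: {2,4,5,8}:1  {3,5,6,8}:3  {3,6,7,8}:4  {4,5,6,8}:3  {4,5,7,8}:4  {5,6,7,8}:8
  |U|=5: {1,2,4,5,8}:1  {2,4,5,6,8}:4  {2,4,5,7,8}:5  {3,4,5,6,8}:6  {3,5,6,7,8}:15  {4,5,6,7,8}:15
  |U|=6: {1,2,4,5,6,8}:5  {1,2,4,5,7,8}:6  {2,3,4,5,6,8}:10  {2,4,5,6,7,8}:24  {3,4,5,6,7,8}:36
  |U|=7: {1,2,3,4,5,6,8}:15  {1,2,4,5,6,7,8}:35  {2,3,4,5,6,7,8}:70
  start at 0(r): 120
  start at 7(q): 15
sum over floor = 135

135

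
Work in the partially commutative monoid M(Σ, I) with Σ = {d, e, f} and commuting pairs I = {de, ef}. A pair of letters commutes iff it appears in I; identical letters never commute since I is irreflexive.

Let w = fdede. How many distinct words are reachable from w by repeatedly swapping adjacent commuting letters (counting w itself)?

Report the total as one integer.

10

0(f) covers ∅
1(d) covers 0:f
2(e) covers ∅
3(d) covers 1:d
4(e) covers 2:e
floor of heap: 0:f, 2:e
completions by unplaced set U, small U first (add the entries for U minus each lowest piece of U):
  |U|=1: {3}:1  {4}:1
  |U|=2: {1,3}:1  {2,4}:1  {3,4}:2
  |U|=3: {0,1,3}:1  {1,3,4}:3  {2,3,4}:3
  start at 0(f): 6
  start at 2(e): 4
sum over floor = 10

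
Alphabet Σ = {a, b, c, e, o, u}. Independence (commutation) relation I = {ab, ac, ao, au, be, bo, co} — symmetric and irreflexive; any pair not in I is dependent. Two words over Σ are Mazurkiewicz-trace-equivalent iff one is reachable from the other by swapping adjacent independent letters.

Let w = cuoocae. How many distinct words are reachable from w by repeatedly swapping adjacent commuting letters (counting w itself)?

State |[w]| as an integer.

18

piece 0:c — minimal
piece 1:u rests on {0:c}
piece 2:o rests on {1:u}
piece 3:o rests on {2:o}
piece 4:c rests on {1:u}
piece 5:a — minimal
piece 6:e rests on {3:o, 4:c, 5:a}
minimal pieces: {0:c, 5:a}
ways to finish when only these pieces remain (= sum over removing one remaining piece with nothing left below it):
  1 left: {6}→1
  2 left: {3,6}→1  {4,6}→1  {5,6}→1
  3 left: {2,3,6}→1  {3,4,6}→2  {3,5,6}→2  {4,5,6}→2
  4 left: {2,3,4,6}→3  {2,3,5,6}→3  {3,4,5,6}→6
  5 left: {1,2,3,4,6}→3  {2,3,4,5,6}→12
  placing 0:c first → 15 extensions
  placing 5:a first → 3 extensions
total linear extensions = 18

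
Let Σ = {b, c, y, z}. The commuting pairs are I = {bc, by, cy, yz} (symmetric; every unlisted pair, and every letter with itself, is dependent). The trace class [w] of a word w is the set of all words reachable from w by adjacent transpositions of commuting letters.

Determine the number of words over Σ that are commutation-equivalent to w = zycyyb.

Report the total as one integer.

40

#0=z has no predecessor
#1=y has no predecessor
#2=c depends on [0:z]
#3=y depends on [1:y]
#4=y depends on [3:y]
#5=b depends on [0:z]
sources: [0:z, 1:y]
N(rest) = Σ N(rest − s) over sources s of rest; N(one piece) = 1:
  size 1 → [2]=1  [4]=1  [5]=1
  size 2 → [2,4]=2  [2,5]=2  [3,4]=1  [4,5]=2
  size 3 → [0,2,5]=2  [1,3,4]=1  [2,3,4]=3  [2,4,5]=6  [3,4,5]=3
  size 4 → [0,2,4,5]=8  [1,2,3,4]=4  [1,3,4,5]=4  [2,3,4,5]=12
  first=0(z) contributes 20
  first=1(y) contributes 20
|[w]| = 40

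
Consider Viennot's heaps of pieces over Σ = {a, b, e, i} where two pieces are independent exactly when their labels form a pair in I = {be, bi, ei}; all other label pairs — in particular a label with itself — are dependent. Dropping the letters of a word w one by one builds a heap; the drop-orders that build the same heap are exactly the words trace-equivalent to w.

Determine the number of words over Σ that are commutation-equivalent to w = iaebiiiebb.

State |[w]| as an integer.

560

0(i) covers ∅
1(a) covers 0:i
2(e) covers 1:a
3(b) covers 1:a
4(i) covers 1:a
5(i) covers 4:i
6(i) covers 5:i
7(e) covers 2:e
8(b) covers 3:b
9(b) covers 8:b
floor of heap: 0:i
completions by unplaced set U, small U first (add the entries for U minus each lowest piece of U):
  |U|=1: {6}:1  {7}:1  {9}:1
  |U|=2: {2,7}:1  {5,6}:1  {6,7}:2  {6,9}:2  {7,9}:2  {8,9}:1
  |U|=3: {2,6,7}:3  {2,7,9}:3  {3,8,9}:1  {4,5,6}:1  {5,6,7}:3  {5,6,9}:3  {6,7,9}:6  {6,8,9}:3  {7,8,9}:3
  |U|=4: {2,5,6,7}:6  {2,6,7,9}:12  {2,7,8,9}:6  {3,6,8,9}:4  {3,7,8,9}:4  {4,5,6,7}:4  {4,5,6,9}:4  {5,6,7,9}:12  {5,6,8,9}:6  {6,7,8,9}:12
  |U|=5: {2,3,7,8,9}:10  {2,4,5,6,7}:10  {2,5,6,7,9}:30  {2,6,7,8,9}:30  {3,5,6,8,9}:10  {3,6,7,8,9}:20  {4,5,6,7,9}:20  {4,5,6,8,9}:10  {5,6,7,8,9}:30
  |U|=6: {2,3,6,7,8,9}:60  {2,4,5,6,7,9}:60  {2,5,6,7,8,9}:90  {3,4,5,6,8,9}:20  {3,5,6,7,8,9}:60  {4,5,6,7,8,9}:60
  |U|=7: {2,3,5,6,7,8,9}:210  {2,4,5,6,7,8,9}:210  {3,4,5,6,7,8,9}:140
  |U|=8: {2,3,4,5,6,7,8,9}:560
  start at 0(i): 560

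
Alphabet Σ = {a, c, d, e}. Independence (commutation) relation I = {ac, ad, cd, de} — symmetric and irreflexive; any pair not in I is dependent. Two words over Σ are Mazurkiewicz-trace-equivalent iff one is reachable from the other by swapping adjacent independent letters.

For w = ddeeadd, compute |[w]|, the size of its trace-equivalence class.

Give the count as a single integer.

35

piece 0:d — minimal
piece 1:d rests on {0:d}
piece 2:e — minimal
piece 3:e rests on {2:e}
piece 4:a rests on {3:e}
piece 5:d rests on {1:d}
piece 6:d rests on {5:d}
minimal pieces: {0:d, 2:e}
ways to finish when only these pieces remain (= sum over removing one remaining piece with nothing left below it):
  1 left: {4}→1  {6}→1
  2 left: {3,4}→1  {4,6}→2  {5,6}→1
  3 left: {1,5,6}→1  {2,3,4}→1  {3,4,6}→3  {4,5,6}→3
  4 left: {0,1,5,6}→1  {1,4,5,6}→4  {2,3,4,6}→4  {3,4,5,6}→6
  5 left: {0,1,4,5,6}→5  {1,3,4,5,6}→10  {2,3,4,5,6}→10
  placing 0:d first → 20 extensions
  placing 2:e first → 15 extensions
total linear extensions = 35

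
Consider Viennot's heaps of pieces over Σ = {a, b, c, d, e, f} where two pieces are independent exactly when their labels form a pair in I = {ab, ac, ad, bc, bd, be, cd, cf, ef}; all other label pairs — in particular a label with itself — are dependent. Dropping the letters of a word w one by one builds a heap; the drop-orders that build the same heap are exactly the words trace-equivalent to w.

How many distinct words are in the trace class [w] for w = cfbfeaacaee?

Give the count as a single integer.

piece 0:c — minimal
piece 1:f — minimal
piece 2:b rests on {1:f}
piece 3:f rests on {2:b}
piece 4:e rests on {0:c}
piece 5:a rests on {3:f, 4:e}
piece 6:a rests on {5:a}
piece 7:c rests on {4:e}
piece 8:a rests on {6:a}
piece 9:e rests on {7:c, 8:a}
piece 10:e rests on {9:e}
minimal pieces: {0:c, 1:f}
ways to finish when only these pieces remain (= sum over removing one remaining piece with nothing left below it):
  1 left: {10}→1
  2 left: {9,10}→1
  3 left: {7,9,10}→1  {8,9,10}→1
  4 left: {6,8,9,10}→1  {7,8,9,10}→2
  5 left: {5,6,8,9,10}→1  {6,7,8,9,10}→3
  6 left: {3,5,6,8,9,10}→1  {5,6,7,8,9,10}→4
  7 left: {2,3,5,6,8,9,10}→1  {3,5,6,7,8,9,10}→5  {4,5,6,7,8,9,10}→4
  8 left: {0,4,5,6,7,8,9,10}→4  {1,2,3,5,6,8,9,10}→1  {2,3,5,6,7,8,9,10}→6  {3,4,5,6,7,8,9,10}→9
  9 left: {0,3,4,5,6,7,8,9,10}→13  {1,2,3,5,6,7,8,9,10}→7  {2,3,4,5,6,7,8,9,10}→15
  placing 0:c first → 22 extensions
  placing 1:f first → 28 extensions
total linear extensions = 50

50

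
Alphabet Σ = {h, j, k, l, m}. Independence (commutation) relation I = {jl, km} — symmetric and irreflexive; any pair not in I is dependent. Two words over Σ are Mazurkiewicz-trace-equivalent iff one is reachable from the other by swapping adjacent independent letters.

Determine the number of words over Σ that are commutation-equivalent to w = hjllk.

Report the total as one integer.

0(h) covers ∅
1(j) covers 0:h
2(l) covers 0:h
3(l) covers 2:l
4(k) covers 1:j, 3:l
floor of heap: 0:h
completions by unplaced set U, small U first (add the entries for U minus each lowest piece of U):
  |U|=1: {4}:1
  |U|=2: {1,4}:1  {3,4}:1
  |U|=3: {1,3,4}:2  {2,3,4}:1
  start at 0(h): 3

3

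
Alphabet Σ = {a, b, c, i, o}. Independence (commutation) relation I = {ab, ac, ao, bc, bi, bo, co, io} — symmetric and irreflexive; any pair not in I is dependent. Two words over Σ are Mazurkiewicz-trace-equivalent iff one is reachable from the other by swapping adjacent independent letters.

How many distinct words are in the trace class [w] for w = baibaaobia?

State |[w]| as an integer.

840

drop 0:b onto floor
drop 1:a onto floor
drop 2:i onto {1:a}
drop 3:b onto {0:b}
drop 4:a onto {2:i}
drop 5:a onto {4:a}
drop 6:o onto floor
drop 7:b onto {3:b}
drop 8:i onto {5:a}
drop 9:a onto {8:i}
ground layer = {0:b, 1:a, 6:o}
drop-orders for the pieces not yet dropped (sum over which currently-grounded one goes next):
  1 to go: {6} 1  {7} 1  {9} 1
  2 to go: {3,7} 1  {6,7} 2  {6,9} 2  {7,9} 2  {8,9} 1
  3 to go: {0,3,7} 1  {3,6,7} 3  {3,7,9} 3  {5,8,9} 1  {6,7,9} 6  {6,8,9} 3  {7,8,9} 3
  4 to go: {0,3,6,7} 4  {0,3,7,9} 4  {3,6,7,9} 12  {3,7,8,9} 6  {4,5,8,9} 1  {5,6,8,9} 4  {5,7,8,9} 4  {6,7,8,9} 12
  5 to go: {0,3,6,7,9} 20  {0,3,7,8,9} 10  {2,4,5,8,9} 1  {3,5,7,8,9} 10  {3,6,7,8,9} 30  {4,5,6,8,9} 5  {4,5,7,8,9} 5  {5,6,7,8,9} 20
  6 to go: {0,3,5,7,8,9} 20  {0,3,6,7,8,9} 60  {1,2,4,5,8,9} 1  {2,4,5,6,8,9} 6  {2,4,5,7,8,9} 6  {3,4,5,7,8,9} 15  {3,5,6,7,8,9} 60  {4,5,6,7,8,9} 30
  7 to go: {0,3,4,5,7,8,9} 35  {0,3,5,6,7,8,9} 140  {1,2,4,5,6,8,9} 7  {1,2,4,5,7,8,9} 7  {2,3,4,5,7,8,9} 21  {2,4,5,6,7,8,9} 42  {3,4,5,6,7,8,9} 105
  8 to go: {0,2,3,4,5,7,8,9} 56  {0,3,4,5,6,7,8,9} 280  {1,2,3,4,5,7,8,9} 28  {1,2,4,5,6,7,8,9} 56  {2,3,4,5,6,7,8,9} 168
  if 0:b drops first: 252 orders
  if 1:a drops first: 504 orders
  if 6:o drops first: 84 orders
heap linearizations: 840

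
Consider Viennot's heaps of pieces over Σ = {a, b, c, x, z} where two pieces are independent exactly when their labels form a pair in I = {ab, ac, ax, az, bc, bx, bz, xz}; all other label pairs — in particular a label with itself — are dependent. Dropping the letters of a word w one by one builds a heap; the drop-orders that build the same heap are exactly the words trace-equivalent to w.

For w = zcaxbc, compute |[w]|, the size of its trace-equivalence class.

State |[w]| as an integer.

piece 0:z — minimal
piece 1:c rests on {0:z}
piece 2:a — minimal
piece 3:x rests on {1:c}
piece 4:b — minimal
piece 5:c rests on {3:x}
minimal pieces: {0:z, 2:a, 4:b}
ways to finish when only these pieces remain (= sum over removing one remaining piece with nothing left below it):
  1 left: {2}→1  {4}→1  {5}→1
  2 left: {2,4}→2  {2,5}→2  {3,5}→1  {4,5}→2
  3 left: {1,3,5}→1  {2,3,5}→3  {2,4,5}→6  {3,4,5}→3
  4 left: {0,1,3,5}→1  {1,2,3,5}→4  {1,3,4,5}→4  {2,3,4,5}→12
  placing 0:z first → 20 extensions
  placing 2:a first → 5 extensions
  placing 4:b first → 5 extensions
total linear extensions = 30

30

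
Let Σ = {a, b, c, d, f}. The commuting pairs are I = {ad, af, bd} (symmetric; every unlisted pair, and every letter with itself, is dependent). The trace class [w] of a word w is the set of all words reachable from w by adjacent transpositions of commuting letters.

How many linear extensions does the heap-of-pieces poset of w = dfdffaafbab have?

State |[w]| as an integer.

28

drop 0:d onto floor
drop 1:f onto {0:d}
drop 2:d onto {1:f}
drop 3:f onto {2:d}
drop 4:f onto {3:f}
drop 5:a onto floor
drop 6:a onto {5:a}
drop 7:f onto {4:f}
drop 8:b onto {6:a, 7:f}
drop 9:a onto {8:b}
drop 10:b onto {9:a}
ground layer = {0:d, 5:a}
drop-orders for the pieces not yet dropped (sum over which currently-grounded one goes next):
  1 to go: {10} 1
  2 to go: {9,10} 1
  3 to go: {8,9,10} 1
  4 to go: {6,8,9,10} 1  {7,8,9,10} 1
  5 to go: {4,7,8,9,10} 1  {5,6,8,9,10} 1  {6,7,8,9,10} 2
  6 to go: {3,4,7,8,9,10} 1  {4,6,7,8,9,10} 3  {5,6,7,8,9,10} 3
  7 to go: {2,3,4,7,8,9,10} 1  {3,4,6,7,8,9,10} 4  {4,5,6,7,8,9,10} 6
  8 to go: {1,2,3,4,7,8,9,10} 1  {2,3,4,6,7,8,9,10} 5  {3,4,5,6,7,8,9,10} 10
  9 to go: {0,1,2,3,4,7,8,9,10} 1  {1,2,3,4,6,7,8,9,10} 6  {2,3,4,5,6,7,8,9,10} 15
  if 0:d drops first: 21 orders
  if 5:a drops first: 7 orders
heap linearizations: 28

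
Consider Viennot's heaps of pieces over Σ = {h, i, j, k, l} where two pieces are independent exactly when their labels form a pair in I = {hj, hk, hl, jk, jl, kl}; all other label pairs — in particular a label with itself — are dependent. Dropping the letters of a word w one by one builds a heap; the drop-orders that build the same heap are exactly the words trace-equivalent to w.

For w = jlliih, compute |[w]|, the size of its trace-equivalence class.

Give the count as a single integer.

3

drop 0:j onto floor
drop 1:l onto floor
drop 2:l onto {1:l}
drop 3:i onto {0:j, 2:l}
drop 4:i onto {3:i}
drop 5:h onto {4:i}
ground layer = {0:j, 1:l}
drop-orders for the pieces not yet dropped (sum over which currently-grounded one goes next):
  1 to go: {5} 1
  2 to go: {4,5} 1
  3 to go: {3,4,5} 1
  4 to go: {0,3,4,5} 1  {2,3,4,5} 1
  if 0:j drops first: 1 orders
  if 1:l drops first: 2 orders
heap linearizations: 3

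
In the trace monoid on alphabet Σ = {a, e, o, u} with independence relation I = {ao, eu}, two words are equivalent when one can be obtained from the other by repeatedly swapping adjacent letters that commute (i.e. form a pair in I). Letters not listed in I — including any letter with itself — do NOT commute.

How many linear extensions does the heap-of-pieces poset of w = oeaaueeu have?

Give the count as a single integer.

0(o) covers ∅
1(e) covers 0:o
2(a) covers 1:e
3(a) covers 2:a
4(u) covers 3:a
5(e) covers 3:a
6(e) covers 5:e
7(u) covers 4:u
floor of heap: 0:o
completions by unplaced set U, small U first (add the entries for U minus each lowest piece of U):
  |U|=1: {6}:1  {7}:1
  |U|=2: {4,7}:1  {5,6}:1  {6,7}:2
  |U|=3: {4,6,7}:3  {5,6,7}:3
  |U|=4: {4,5,6,7}:6
  |U|=5: {3,4,5,6,7}:6
  |U|=6: {2,3,4,5,6,7}:6
  start at 0(o): 6

6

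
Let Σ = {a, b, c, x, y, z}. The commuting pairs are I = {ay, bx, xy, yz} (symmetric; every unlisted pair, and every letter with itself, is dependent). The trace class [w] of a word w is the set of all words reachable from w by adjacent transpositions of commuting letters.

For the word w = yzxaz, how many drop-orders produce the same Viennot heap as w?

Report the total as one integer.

0(y) covers ∅
1(z) covers ∅
2(x) covers 1:z
3(a) covers 2:x
4(z) covers 3:a
floor of heap: 0:y, 1:z
completions by unplaced set U, small U first (add the entries for U minus each lowest piece of U):
  |U|=1: {0}:1  {4}:1
  |U|=2: {0,4}:2  {3,4}:1
  |U|=3: {0,3,4}:3  {2,3,4}:1
  start at 0(y): 1
  start at 1(z): 4
sum over floor = 5

5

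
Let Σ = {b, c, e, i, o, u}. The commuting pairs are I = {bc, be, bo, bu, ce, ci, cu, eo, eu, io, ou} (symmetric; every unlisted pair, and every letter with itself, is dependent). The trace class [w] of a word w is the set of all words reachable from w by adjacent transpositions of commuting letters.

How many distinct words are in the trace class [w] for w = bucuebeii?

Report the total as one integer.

0(b) covers ∅
1(u) covers ∅
2(c) covers ∅
3(u) covers 1:u
4(e) covers ∅
5(b) covers 0:b
6(e) covers 4:e
7(i) covers 3:u, 5:b, 6:e
8(i) covers 7:i
floor of heap: 0:b, 1:u, 2:c, 4:e
completions by unplaced set U, small U first (add the entries for U minus each lowest piece of U):
  |U|=1: {2}:1  {8}:1
  |U|=2: {2,8}:2  {7,8}:1
  |U|=3: {2,7,8}:3  {3,7,8}:1  {5,7,8}:1  {6,7,8}:1
  |U|=4: {0,5,7,8}:1  {1,3,7,8}:1  {2,3,7,8}:4  {2,5,7,8}:4  {2,6,7,8}:4  {3,5,7,8}:2  {3,6,7,8}:2  {4,6,7,8}:1  {5,6,7,8}:2
  |U|=5: {0,2,5,7,8}:5  {0,3,5,7,8}:3  {0,5,6,7,8}:3  {1,2,3,7,8}:5  {1,3,5,7,8}:3  {1,3,6,7,8}:3  {2,3,5,7,8}:10  {2,3,6,7,8}:10  {2,4,6,7,8}:5  {2,5,6,7,8}:10  {3,4,6,7,8}:3  {3,5,6,7,8}:6  {4,5,6,7,8}:3
  |U|=6: {0,1,3,5,7,8}:6  {0,2,3,5,7,8}:18  {0,2,5,6,7,8}:18  {0,3,5,6,7,8}:12  {0,4,5,6,7,8}:6  {1,2,3,5,7,8}:18  {1,2,3,6,7,8}:18  {1,3,4,6,7,8}:6  {1,3,5,6,7,8}:12  {2,3,4,6,7,8}:18  {2,3,5,6,7,8}:36  {2,4,5,6,7,8}:18  {3,4,5,6,7,8}:12
  |U|=7: {0,1,2,3,5,7,8}:42  {0,1,3,5,6,7,8}:30  {0,2,3,5,6,7,8}:84  {0,2,4,5,6,7,8}:42  {0,3,4,5,6,7,8}:30  {1,2,3,4,6,7,8}:42  {1,2,3,5,6,7,8}:84  {1,3,4,5,6,7,8}:30  {2,3,4,5,6,7,8}:84
  start at 0(b): 240
  start at 1(u): 240
  start at 2(c): 90
  start at 4(e): 240
sum over floor = 810

810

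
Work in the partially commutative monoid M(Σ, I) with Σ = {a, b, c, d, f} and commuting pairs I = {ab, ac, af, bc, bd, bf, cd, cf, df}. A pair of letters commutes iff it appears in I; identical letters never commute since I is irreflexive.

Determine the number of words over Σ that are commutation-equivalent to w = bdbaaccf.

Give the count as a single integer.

1680

drop 0:b onto floor
drop 1:d onto floor
drop 2:b onto {0:b}
drop 3:a onto {1:d}
drop 4:a onto {3:a}
drop 5:c onto floor
drop 6:c onto {5:c}
drop 7:f onto floor
ground layer = {0:b, 1:d, 5:c, 7:f}
drop-orders for the pieces not yet dropped (sum over which currently-grounded one goes next):
  1 to go: {2} 1  {4} 1  {6} 1  {7} 1
  2 to go: {0,2} 1  {2,4} 2  {2,6} 2  {2,7} 2  {3,4} 1  {4,6} 2  {4,7} 2  {5,6} 1  {6,7} 2
  3 to go: {0,2,4} 3  {0,2,6} 3  {0,2,7} 3  {1,3,4} 1  {2,3,4} 3  {2,4,6} 6  {2,4,7} 6  {2,5,6} 3  {2,6,7} 6  {3,4,6} 3  {3,4,7} 3  {4,5,6} 3  {4,6,7} 6  {5,6,7} 3
  4 to go: {0,2,3,4} 6  {0,2,4,6} 12  {0,2,4,7} 12  {0,2,5,6} 6  {0,2,6,7} 12  {1,2,3,4} 4  {1,3,4,6} 4  {1,3,4,7} 4  {2,3,4,6} 12  {2,3,4,7} 12  {2,4,5,6} 12  {2,4,6,7} 24  {2,5,6,7} 12  {3,4,5,6} 6  {3,4,6,7} 12  {4,5,6,7} 12
  5 to go: {0,1,2,3,4} 10  {0,2,3,4,6} 30  {0,2,3,4,7} 30  {0,2,4,5,6} 30  {0,2,4,6,7} 60  {0,2,5,6,7} 30  {1,2,3,4,6} 20  {1,2,3,4,7} 20  {1,3,4,5,6} 10  {1,3,4,6,7} 20  {2,3,4,5,6} 30  {2,3,4,6,7} 60  {2,4,5,6,7} 60  {3,4,5,6,7} 30
  6 to go: {0,1,2,3,4,6} 60  {0,1,2,3,4,7} 60  {0,2,3,4,5,6} 90  {0,2,3,4,6,7} 180  {0,2,4,5,6,7} 180  {1,2,3,4,5,6} 60  {1,2,3,4,6,7} 120  {1,3,4,5,6,7} 60  {2,3,4,5,6,7} 180
  if 0:b drops first: 420 orders
  if 1:d drops first: 630 orders
  if 5:c drops first: 420 orders
  if 7:f drops first: 210 orders
heap linearizations: 1680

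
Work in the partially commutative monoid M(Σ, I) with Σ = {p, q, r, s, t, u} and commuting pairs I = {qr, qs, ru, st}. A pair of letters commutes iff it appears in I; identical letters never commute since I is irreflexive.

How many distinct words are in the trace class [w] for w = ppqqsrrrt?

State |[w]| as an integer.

piece 0:p — minimal
piece 1:p rests on {0:p}
piece 2:q rests on {1:p}
piece 3:q rests on {2:q}
piece 4:s rests on {1:p}
piece 5:r rests on {4:s}
piece 6:r rests on {5:r}
piece 7:r rests on {6:r}
piece 8:t rests on {3:q, 7:r}
minimal pieces: {0:p}
ways to finish when only these pieces remain (= sum over removing one remaining piece with nothing left below it):
  1 left: {8}→1
  2 left: {3,8}→1  {7,8}→1
  3 left: {2,3,8}→1  {3,7,8}→2  {6,7,8}→1
  4 left: {2,3,7,8}→3  {3,6,7,8}→3  {5,6,7,8}→1
  5 left: {2,3,6,7,8}→6  {3,5,6,7,8}→4  {4,5,6,7,8}→1
  6 left: {2,3,5,6,7,8}→10  {3,4,5,6,7,8}→5
  7 left: {2,3,4,5,6,7,8}→15
  placing 0:p first → 15 extensions

15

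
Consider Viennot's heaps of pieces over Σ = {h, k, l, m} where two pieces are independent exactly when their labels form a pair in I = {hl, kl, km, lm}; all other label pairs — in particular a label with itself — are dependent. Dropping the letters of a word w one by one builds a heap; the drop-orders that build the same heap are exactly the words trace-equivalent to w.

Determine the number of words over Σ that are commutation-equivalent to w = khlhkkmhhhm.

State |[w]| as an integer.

0(k) covers ∅
1(h) covers 0:k
2(l) covers ∅
3(h) covers 1:h
4(k) covers 3:h
5(k) covers 4:k
6(m) covers 3:h
7(h) covers 5:k, 6:m
8(h) covers 7:h
9(h) covers 8:h
10(m) covers 9:h
floor of heap: 0:k, 2:l
completions by unplaced set U, small U first (add the entries for U minus each lowest piece of U):
  |U|=1: {2}:1  {10}:1
  |U|=2: {2,10}:2  {9,10}:1
  |U|=3: {2,9,10}:3  {8,9,10}:1
  |U|=4: {2,8,9,10}:4  {7,8,9,10}:1
  |U|=5: {2,7,8,9,10}:5  {5,7,8,9,10}:1  {6,7,8,9,10}:1
  |U|=6: {2,5,7,8,9,10}:6  {2,6,7,8,9,10}:6  {4,5,7,8,9,10}:1  {5,6,7,8,9,10}:2
  |U|=7: {2,4,5,7,8,9,10}:7  {2,5,6,7,8,9,10}:14  {4,5,6,7,8,9,10}:3
  |U|=8: {2,4,5,6,7,8,9,10}:24  {3,4,5,6,7,8,9,10}:3
  |U|=9: {1,3,4,5,6,7,8,9,10}:3  {2,3,4,5,6,7,8,9,10}:27
  start at 0(k): 30
  start at 2(l): 3
sum over floor = 33

33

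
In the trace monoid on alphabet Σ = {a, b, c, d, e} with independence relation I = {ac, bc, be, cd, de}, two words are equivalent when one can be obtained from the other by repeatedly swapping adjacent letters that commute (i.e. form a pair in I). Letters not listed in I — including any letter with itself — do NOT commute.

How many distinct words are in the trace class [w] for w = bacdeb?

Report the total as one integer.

12

piece 0:b — minimal
piece 1:a rests on {0:b}
piece 2:c — minimal
piece 3:d rests on {1:a}
piece 4:e rests on {1:a, 2:c}
piece 5:b rests on {3:d}
minimal pieces: {0:b, 2:c}
ways to finish when only these pieces remain (= sum over removing one remaining piece with nothing left below it):
  1 left: {4}→1  {5}→1
  2 left: {2,4}→1  {3,5}→1  {4,5}→2
  3 left: {2,4,5}→3  {3,4,5}→3
  4 left: {1,3,4,5}→3  {2,3,4,5}→6
  placing 0:b first → 9 extensions
  placing 2:c first → 3 extensions
total linear extensions = 12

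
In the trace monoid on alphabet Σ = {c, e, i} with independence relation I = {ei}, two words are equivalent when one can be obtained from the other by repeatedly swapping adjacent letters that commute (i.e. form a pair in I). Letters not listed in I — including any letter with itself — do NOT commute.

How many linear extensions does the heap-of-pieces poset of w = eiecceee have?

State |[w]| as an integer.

#0=e has no predecessor
#1=i has no predecessor
#2=e depends on [0:e]
#3=c depends on [1:i, 2:e]
#4=c depends on [3:c]
#5=e depends on [4:c]
#6=e depends on [5:e]
#7=e depends on [6:e]
sources: [0:e, 1:i]
N(rest) = Σ N(rest − s) over sources s of rest; N(one piece) = 1:
  size 1 → [7]=1
  size 2 → [6,7]=1
  size 3 → [5,6,7]=1
  size 4 → [4,5,6,7]=1
  size 5 → [3,4,5,6,7]=1
  size 6 → [1,3,4,5,6,7]=1  [2,3,4,5,6,7]=1
  first=0(e) contributes 2
  first=1(i) contributes 1
|[w]| = 3

3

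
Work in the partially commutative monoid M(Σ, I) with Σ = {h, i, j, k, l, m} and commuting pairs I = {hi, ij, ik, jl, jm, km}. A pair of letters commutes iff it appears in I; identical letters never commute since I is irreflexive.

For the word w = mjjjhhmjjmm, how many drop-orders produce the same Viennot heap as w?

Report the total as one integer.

piece 0:m — minimal
piece 1:j — minimal
piece 2:j rests on {1:j}
piece 3:j rests on {2:j}
piece 4:h rests on {0:m, 3:j}
piece 5:h rests on {4:h}
piece 6:m rests on {5:h}
piece 7:j rests on {5:h}
piece 8:j rests on {7:j}
piece 9:m rests on {6:m}
piece 10:m rests on {9:m}
minimal pieces: {0:m, 1:j}
ways to finish when only these pieces remain (= sum over removing one remaining piece with nothing left below it):
  1 left: {8}→1  {10}→1
  2 left: {7,8}→1  {8,10}→2  {9,10}→1
  3 left: {6,9,10}→1  {7,8,10}→3  {8,9,10}→3
  4 left: {6,8,9,10}→4  {7,8,9,10}→6
  5 left: {6,7,8,9,10}→10
  6 left: {5,6,7,8,9,10}→10
  7 left: {4,5,6,7,8,9,10}→10
  8 left: {0,4,5,6,7,8,9,10}→10  {3,4,5,6,7,8,9,10}→10
  9 left: {0,3,4,5,6,7,8,9,10}→20  {2,3,4,5,6,7,8,9,10}→10
  placing 0:m first → 10 extensions
  placing 1:j first → 30 extensions
total linear extensions = 40

40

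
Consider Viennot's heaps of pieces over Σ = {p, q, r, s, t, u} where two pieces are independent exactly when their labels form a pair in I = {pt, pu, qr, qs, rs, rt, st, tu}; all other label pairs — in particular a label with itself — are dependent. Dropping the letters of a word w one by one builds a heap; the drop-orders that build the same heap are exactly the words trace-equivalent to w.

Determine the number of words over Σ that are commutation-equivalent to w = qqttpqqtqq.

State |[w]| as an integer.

3

#0=q has no predecessor
#1=q depends on [0:q]
#2=t depends on [1:q]
#3=t depends on [2:t]
#4=p depends on [1:q]
#5=q depends on [3:t, 4:p]
#6=q depends on [5:q]
#7=t depends on [6:q]
#8=q depends on [7:t]
#9=q depends on [8:q]
sources: [0:q]
N(rest) = Σ N(rest − s) over sources s of rest; N(one piece) = 1:
  size 1 → [9]=1
  size 2 → [8,9]=1
  size 3 → [7,8,9]=1
  size 4 → [6,7,8,9]=1
  size 5 → [5,6,7,8,9]=1
  size 6 → [3,5,6,7,8,9]=1  [4,5,6,7,8,9]=1
  size 7 → [2,3,5,6,7,8,9]=1  [3,4,5,6,7,8,9]=2
  size 8 → [2,3,4,5,6,7,8,9]=3
  first=0(q) contributes 3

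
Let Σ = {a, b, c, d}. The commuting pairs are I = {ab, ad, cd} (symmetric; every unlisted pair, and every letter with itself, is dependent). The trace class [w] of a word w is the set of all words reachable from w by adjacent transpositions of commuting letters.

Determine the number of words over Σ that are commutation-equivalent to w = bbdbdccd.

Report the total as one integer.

piece 0:b — minimal
piece 1:b rests on {0:b}
piece 2:d rests on {1:b}
piece 3:b rests on {2:d}
piece 4:d rests on {3:b}
piece 5:c rests on {3:b}
piece 6:c rests on {5:c}
piece 7:d rests on {4:d}
minimal pieces: {0:b}
ways to finish when only these pieces remain (= sum over removing one remaining piece with nothing left below it):
  1 left: {6}→1  {7}→1
  2 left: {4,7}→1  {5,6}→1  {6,7}→2
  3 left: {4,6,7}→3  {5,6,7}→3
  4 left: {4,5,6,7}→6
  5 left: {3,4,5,6,7}→6
  6 left: {2,3,4,5,6,7}→6
  placing 0:b first → 6 extensions

6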